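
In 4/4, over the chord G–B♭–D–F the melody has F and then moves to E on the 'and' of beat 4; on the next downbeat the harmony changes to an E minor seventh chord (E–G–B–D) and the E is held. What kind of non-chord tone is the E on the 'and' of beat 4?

Anticipation.

The harmony at that moment is G minor seventh chord (G, B♭, D, F); E is not a chord tone.
It is approached by step down from F and then sustained as the same pitch into the next harmony.
Arriving early and becoming a chord tone when the harmony changes — an anticipation.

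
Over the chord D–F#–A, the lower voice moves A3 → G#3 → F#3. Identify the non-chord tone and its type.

G#3 is a passing tone.

The harmony at that moment is D major triad (D, F#, A); G#3 is not a chord tone.
It is approached by step down from A3 and left by step down to F#3.
Step in, step out in the same direction — a passing tone.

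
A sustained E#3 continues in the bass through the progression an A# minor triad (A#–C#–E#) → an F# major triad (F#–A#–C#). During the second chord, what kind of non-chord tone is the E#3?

Pedal tone (pedal point).

The harmony at that moment is F# major triad (F#, A#, C#); E#3 is not a chord tone.
It is held over (the same pitch as the preceding E#3) and then sustained as the same pitch into the next harmony.
Sustained through a change of harmony — a pedal tone.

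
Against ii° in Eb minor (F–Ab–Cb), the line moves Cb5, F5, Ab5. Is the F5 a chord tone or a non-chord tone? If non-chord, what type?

Chord tone (the root of F diminished triad).

F diminished triad contains F, Ab, Cb; F is the root, so it is a chord tone.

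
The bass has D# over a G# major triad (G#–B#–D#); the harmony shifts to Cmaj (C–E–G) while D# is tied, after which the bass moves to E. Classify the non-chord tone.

The harmony at that moment is C major triad (C, E, G); D# is not a chord tone.
It is held over (the same pitch as the preceding D#) and left by step up to E.
Held over from the previous chord and resolving up by step — a retardation.

D# is a retardation.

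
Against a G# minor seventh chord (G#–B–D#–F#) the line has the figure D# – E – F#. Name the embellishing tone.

E is a passing tone.

The harmony at that moment is G# minor seventh chord (G#, B, D#, F#); E is not a chord tone.
It is approached by step up from D# and left by step up to F#.
Step in, step out in the same direction — a passing tone.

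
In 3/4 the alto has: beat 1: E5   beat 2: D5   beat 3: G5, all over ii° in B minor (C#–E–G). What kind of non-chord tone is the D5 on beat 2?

The harmony at that moment is C# diminished triad (C#, E, G); D5 is not a chord tone.
It is approached by step down from E5 and left by leap up to G5.
Step in, leap out, on a weak beat — an escape tone.

Escape tone.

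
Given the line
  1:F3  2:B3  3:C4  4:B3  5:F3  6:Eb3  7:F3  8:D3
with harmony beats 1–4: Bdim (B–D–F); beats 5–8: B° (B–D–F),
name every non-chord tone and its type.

C4 (beat 3) — neighbor tone; Eb3 (beat 6) — neighbor tone.

The harmony at that moment is B diminished triad (B, D, F); C4 is not a chord tone.
It is approached by step up from B3 and left by step down to B3.
Step away and step back to the same note — a neighbor tone (upper neighbor).
The harmony at that moment is B diminished triad (B, D, F); Eb3 is not a chord tone.
It is approached by step down from F3 and left by step up to F3.
Step away and step back to the same note — a neighbor tone (lower neighbor).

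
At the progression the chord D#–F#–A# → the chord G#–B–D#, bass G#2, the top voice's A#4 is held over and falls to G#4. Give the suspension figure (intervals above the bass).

At the second chord the bass is G#2. The suspended A#4 lies a ninth above the bass; after resolving down by step to G#4, the interval above the bass becomes an octave.
Suspension figures are named by those two intervals: 9–8.

9–8 suspension.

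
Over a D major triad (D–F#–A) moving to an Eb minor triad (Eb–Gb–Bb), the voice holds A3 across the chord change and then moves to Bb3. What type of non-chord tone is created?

The harmony at that moment is Eb minor triad (Eb, Gb, Bb); A3 is not a chord tone.
It is held over (the same pitch as the preceding A3) and left by step up to Bb3.
Held over from the previous chord and resolving up by step — a retardation.

A3 is a retardation.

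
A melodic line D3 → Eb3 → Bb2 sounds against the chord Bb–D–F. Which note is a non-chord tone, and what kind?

Eb3 is an escape tone.

The harmony at that moment is Bb major triad (Bb, D, F); Eb3 is not a chord tone.
It is approached by step up from D3 and left by leap down to Bb2.
Step in, leap out — an escape tone.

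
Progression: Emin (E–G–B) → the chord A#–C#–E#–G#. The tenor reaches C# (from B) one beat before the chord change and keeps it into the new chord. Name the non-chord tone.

C# is an anticipation.

The harmony at that moment is E minor triad (E, G, B); C# is not a chord tone.
It is approached by step up from B and then sustained as the same pitch into the next harmony.
Arriving early and becoming a chord tone when the harmony changes — an anticipation.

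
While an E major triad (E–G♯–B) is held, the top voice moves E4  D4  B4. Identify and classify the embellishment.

The harmony at that moment is E major triad (E, G♯, B); D4 is not a chord tone.
It is approached by step down from E4 and left by leap up to B4.
Step in, leap out — an escape tone.

D4 is an escape tone.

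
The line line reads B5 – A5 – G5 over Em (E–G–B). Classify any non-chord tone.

A5 is a passing tone.

The harmony at that moment is E minor triad (E, G, B); A5 is not a chord tone.
It is approached by step down from B5 and left by step down to G5.
Step in, step out in the same direction — a passing tone.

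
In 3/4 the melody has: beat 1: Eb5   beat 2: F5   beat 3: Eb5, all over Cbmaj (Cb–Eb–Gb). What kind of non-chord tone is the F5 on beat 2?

Upper neighbor tone.

The harmony at that moment is Cb major triad (Cb, Eb, Gb); F5 is not a chord tone.
It is approached by step up from Eb5 and left by step down to Eb5.
Step away and step back to the same note — a neighbor tone (upper neighbor).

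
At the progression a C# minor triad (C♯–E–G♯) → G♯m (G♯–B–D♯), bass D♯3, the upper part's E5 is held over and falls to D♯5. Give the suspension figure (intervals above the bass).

9–8 suspension.

At the second chord the bass is D♯3. The suspended E5 lies a ninth above the bass; after resolving down by step to D♯5, the interval above the bass becomes an octave.
Suspension figures are named by those two intervals: 9–8.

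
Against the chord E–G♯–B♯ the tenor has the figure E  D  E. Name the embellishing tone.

D is a neighbor tone.

The harmony at that moment is E augmented triad (E, G♯, B♯); D is not a chord tone.
It is approached by step down from E and left by step up to E.
Step away and step back to the same note — a neighbor tone (lower neighbor).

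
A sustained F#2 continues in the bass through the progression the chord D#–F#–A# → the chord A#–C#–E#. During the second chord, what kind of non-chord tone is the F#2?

Pedal tone (pedal point).

The harmony at that moment is A# minor triad (A#, C#, E#); F#2 is not a chord tone.
It is held over (the same pitch as the preceding F#2) and then sustained as the same pitch into the next harmony.
Sustained through a change of harmony — a pedal tone.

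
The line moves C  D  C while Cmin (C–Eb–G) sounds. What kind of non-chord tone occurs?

The harmony at that moment is C minor triad (C, Eb, G); D is not a chord tone.
It is approached by step up from C and left by step down to C.
Step away and step back to the same note — a neighbor tone (upper neighbor).

D is a neighbor tone.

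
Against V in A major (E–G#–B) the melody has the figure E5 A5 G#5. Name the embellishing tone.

A5 is an appoggiatura.

The harmony at that moment is E major triad (E, G#, B); A5 is not a chord tone.
It is approached by leap up from E5 and left by step down to G#5.
Leap in, step out — an appoggiatura.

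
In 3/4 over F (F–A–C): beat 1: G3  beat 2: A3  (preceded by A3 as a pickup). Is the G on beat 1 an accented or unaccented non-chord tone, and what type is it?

Accented neighbor tone.

The harmony at that moment is F major triad (F, A, C); G3 is not a chord tone.
It is approached by step down from A3 and left by step up to A3.
Step away and step back to the same note — a neighbor tone (lower neighbor).
It falls on the downbeat, so it is accented.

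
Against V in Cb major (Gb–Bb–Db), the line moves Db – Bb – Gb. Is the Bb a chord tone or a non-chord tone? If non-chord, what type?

Chord tone (the third of Gb major triad).

Gb major triad contains Gb, Bb, Db; Bb is the third, so it is a chord tone.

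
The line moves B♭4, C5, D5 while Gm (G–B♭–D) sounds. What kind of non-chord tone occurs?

The harmony at that moment is G minor triad (G, B♭, D); C5 is not a chord tone.
It is approached by step up from B♭4 and left by step up to D5.
Step in, step out in the same direction — a passing tone.

C5 is a passing tone.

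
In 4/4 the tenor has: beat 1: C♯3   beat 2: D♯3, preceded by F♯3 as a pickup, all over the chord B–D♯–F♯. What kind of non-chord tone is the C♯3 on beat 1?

The harmony at that moment is B major triad (B, D♯, F♯); C♯3 is not a chord tone.
It is approached by leap down from F♯3 and left by step up to D♯3.
Leap in, step out, metrically accented — an appoggiatura.

Appoggiatura.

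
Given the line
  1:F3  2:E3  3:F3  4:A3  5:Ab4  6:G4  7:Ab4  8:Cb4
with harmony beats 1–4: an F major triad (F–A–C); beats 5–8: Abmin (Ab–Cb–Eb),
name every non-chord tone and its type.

E3 (beat 2) — neighbor tone; G4 (beat 6) — neighbor tone.

The harmony at that moment is F major triad (F, A, C); E3 is not a chord tone.
It is approached by step down from F3 and left by step up to F3.
Step away and step back to the same note — a neighbor tone (lower neighbor).
The harmony at that moment is Ab minor triad (Ab, Cb, Eb); G4 is not a chord tone.
It is approached by step down from Ab4 and left by step up to Ab4.
Step away and step back to the same note — a neighbor tone (lower neighbor).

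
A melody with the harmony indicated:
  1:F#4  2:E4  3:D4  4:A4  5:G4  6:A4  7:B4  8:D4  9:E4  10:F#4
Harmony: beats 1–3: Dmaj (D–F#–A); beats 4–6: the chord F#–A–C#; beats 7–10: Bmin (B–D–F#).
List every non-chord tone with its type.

The harmony at that moment is D major triad (D, F#, A); E4 is not a chord tone.
It is approached by step down from F#4 and left by step down to D4.
Step in, step out in the same direction — a passing tone.
The harmony at that moment is F# minor triad (F#, A, C#); G4 is not a chord tone.
It is approached by step down from A4 and left by step up to A4.
Step away and step back to the same note — a neighbor tone (lower neighbor).
The harmony at that moment is B minor triad (B, D, F#); E4 is not a chord tone.
It is approached by step up from D4 and left by step up to F#4.
Step in, step out in the same direction — a passing tone.

E4 (beat 2) — passing tone; G4 (beat 5) — neighbor tone; E4 (beat 9) — passing tone.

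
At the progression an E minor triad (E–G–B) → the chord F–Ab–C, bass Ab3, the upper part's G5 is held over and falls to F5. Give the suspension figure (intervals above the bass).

At the second chord the bass is Ab3. The suspended G5 lies a seventh above the bass; after resolving down by step to F5, the interval above the bass becomes a sixth.
Suspension figures are named by those two intervals: 7–6.

7–6 suspension.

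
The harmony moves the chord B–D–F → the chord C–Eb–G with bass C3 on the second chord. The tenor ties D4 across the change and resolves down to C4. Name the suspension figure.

9–8 suspension.

At the second chord the bass is C3. The suspended D4 lies a ninth above the bass; after resolving down by step to C4, the interval above the bass becomes an octave.
Suspension figures are named by those two intervals: 9–8.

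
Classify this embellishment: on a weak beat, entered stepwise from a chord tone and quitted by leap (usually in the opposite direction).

Approach: by step. Departure: by leap. Metric position: weak.
Step in, leap out, from a weak position — an escape tone (échappée). (It is the mirror image of the appoggiatura, which leaps in and steps out on a strong beat.)

Escape tone.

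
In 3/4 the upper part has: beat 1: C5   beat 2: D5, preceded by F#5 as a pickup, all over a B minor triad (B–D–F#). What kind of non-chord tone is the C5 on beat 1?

The harmony at that moment is B minor triad (B, D, F#); C5 is not a chord tone.
It is approached by leap down from F#5 and left by step up to D5.
Leap in, step out, metrically accented — an appoggiatura.

Appoggiatura.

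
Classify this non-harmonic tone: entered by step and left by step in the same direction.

Passing tone.

Approach: by step. Departure: by step, continuing in the same direction.
Stepwise on both sides with no change of direction means the note fills in the space between two different chord tones — a passing tone. (Had it turned back to its starting note it would be a neighbor tone instead.)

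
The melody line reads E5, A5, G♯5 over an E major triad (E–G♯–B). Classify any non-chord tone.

A5 is an appoggiatura.

The harmony at that moment is E major triad (E, G♯, B); A5 is not a chord tone.
It is approached by leap up from E5 and left by step down to G♯5.
Leap in, step out — an appoggiatura.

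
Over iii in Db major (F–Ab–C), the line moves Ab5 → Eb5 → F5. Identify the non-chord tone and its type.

The harmony at that moment is F minor triad (F, Ab, C); Eb5 is not a chord tone.
It is approached by leap down from Ab5 and left by step up to F5.
Leap in, step out — an appoggiatura.

Eb5 is an appoggiatura.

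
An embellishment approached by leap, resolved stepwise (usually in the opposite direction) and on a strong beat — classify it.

Approach: by leap. Departure: by step. Metric position: strong.
Leap in, step out, in a metrically strong position — an appoggiatura. (It is the mirror image of the escape tone, which steps in and leaps out from a weak position.)

Appoggiatura.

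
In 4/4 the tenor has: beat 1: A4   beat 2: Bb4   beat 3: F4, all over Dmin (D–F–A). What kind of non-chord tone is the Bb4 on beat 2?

Escape tone.

The harmony at that moment is D minor triad (D, F, A); Bb4 is not a chord tone.
It is approached by step up from A4 and left by leap down to F4.
Step in, leap out, on a weak beat — an escape tone.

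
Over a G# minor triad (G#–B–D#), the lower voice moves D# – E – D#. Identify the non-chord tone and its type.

The harmony at that moment is G# minor triad (G#, B, D#); E is not a chord tone.
It is approached by step up from D# and left by step down to D#.
Step away and step back to the same note — a neighbor tone (upper neighbor).

E is a neighbor tone.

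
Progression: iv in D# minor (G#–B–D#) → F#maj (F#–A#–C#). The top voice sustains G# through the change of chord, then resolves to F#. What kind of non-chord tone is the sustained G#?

The harmony at that moment is F# major triad (F#, A#, C#); G# is not a chord tone.
It is held over (the same pitch as the preceding G#) and left by step down to F#.
Held over from the previous chord and resolving down by step — a suspension.

G# is a suspension.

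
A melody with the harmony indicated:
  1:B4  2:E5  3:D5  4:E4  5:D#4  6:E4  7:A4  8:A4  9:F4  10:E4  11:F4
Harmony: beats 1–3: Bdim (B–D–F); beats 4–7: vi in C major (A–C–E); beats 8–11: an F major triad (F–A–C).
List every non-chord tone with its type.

E5 (beat 2) — appoggiatura; D#4 (beat 5) — neighbor tone; E4 (beat 10) — neighbor tone.

The harmony at that moment is B diminished triad (B, D, F); E5 is not a chord tone.
It is approached by leap up from B4 and left by step down to D5.
Leap in, step out — an appoggiatura.
The harmony at that moment is A minor triad (A, C, E); D#4 is not a chord tone.
It is approached by step down from E4 and left by step up to E4.
Step away and step back to the same note — a neighbor tone (lower neighbor).
The harmony at that moment is F major triad (F, A, C); E4 is not a chord tone.
It is approached by step down from F4 and left by step up to F4.
Step away and step back to the same note — a neighbor tone (lower neighbor).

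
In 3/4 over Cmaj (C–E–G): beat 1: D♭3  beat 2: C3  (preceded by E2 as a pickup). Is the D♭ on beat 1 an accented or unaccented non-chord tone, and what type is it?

Accented appoggiatura.

The harmony at that moment is C major triad (C, E, G); D♭3 is not a chord tone.
It is approached by leap up from E2 and left by step down to C3.
Leap in, step out — an appoggiatura.
It falls on the downbeat, so it is accented.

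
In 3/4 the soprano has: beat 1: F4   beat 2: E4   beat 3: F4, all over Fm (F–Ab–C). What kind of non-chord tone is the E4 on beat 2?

Lower neighbor tone.

The harmony at that moment is F minor triad (F, Ab, C); E4 is not a chord tone.
It is approached by step down from F4 and left by step up to F4.
Step away and step back to the same note — a neighbor tone (lower neighbor).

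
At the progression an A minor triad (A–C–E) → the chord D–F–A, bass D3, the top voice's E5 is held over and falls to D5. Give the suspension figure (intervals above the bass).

9–8 suspension.

At the second chord the bass is D3. The suspended E5 lies a ninth above the bass; after resolving down by step to D5, the interval above the bass becomes an octave.
Suspension figures are named by those two intervals: 9–8.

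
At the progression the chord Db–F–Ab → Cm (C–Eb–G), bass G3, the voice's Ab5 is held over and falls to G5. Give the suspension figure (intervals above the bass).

At the second chord the bass is G3. The suspended Ab5 lies a ninth above the bass; after resolving down by step to G5, the interval above the bass becomes an octave.
Suspension figures are named by those two intervals: 9–8.

9–8 suspension.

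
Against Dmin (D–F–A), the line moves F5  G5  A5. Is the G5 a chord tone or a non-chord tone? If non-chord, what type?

The harmony at that moment is D minor triad (D, F, A); G5 is not a chord tone.
It is approached by step up from F5 and left by step up to A5.
Step in, step out in the same direction — a passing tone.

Non-chord tone — a passing tone.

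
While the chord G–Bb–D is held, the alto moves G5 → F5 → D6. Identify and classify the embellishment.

The harmony at that moment is G minor triad (G, Bb, D); F5 is not a chord tone.
It is approached by step down from G5 and left by leap up to D6.
Step in, leap out — an escape tone.

F5 is an escape tone.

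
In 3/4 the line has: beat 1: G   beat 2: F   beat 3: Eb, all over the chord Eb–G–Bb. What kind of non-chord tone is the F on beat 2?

The harmony at that moment is Eb major triad (Eb, G, Bb); F is not a chord tone.
It is approached by step down from G and left by step down to Eb.
Step in, step out in the same direction — a passing tone.

Passing tone.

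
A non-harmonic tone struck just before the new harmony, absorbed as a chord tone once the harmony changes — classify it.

Approach: ahead of the chord change (typically by step), so it is dissonant against the current harmony. Departure: none — the same pitch is restated or held and is a chord tone of the new harmony.
Dissonant first, consonant once the harmony catches up: the note simply arrives early — an anticipation. (The reverse timing, consonant first and dissonant after the change, would be a suspension or retardation.)

Anticipation.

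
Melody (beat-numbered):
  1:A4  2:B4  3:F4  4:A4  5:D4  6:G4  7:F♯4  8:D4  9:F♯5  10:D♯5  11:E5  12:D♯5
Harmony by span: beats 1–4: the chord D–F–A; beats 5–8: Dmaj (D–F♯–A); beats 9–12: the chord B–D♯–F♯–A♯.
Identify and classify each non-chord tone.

B4 (beat 2) — escape tone; G4 (beat 6) — appoggiatura; E5 (beat 11) — neighbor tone.

The harmony at that moment is D minor triad (D, F, A); B4 is not a chord tone.
It is approached by step up from A4 and left by leap down to F4.
Step in, leap out — an escape tone.
The harmony at that moment is D major triad (D, F♯, A); G4 is not a chord tone.
It is approached by leap up from D4 and left by step down to F♯4.
Leap in, step out — an appoggiatura.
The harmony at that moment is B major seventh chord (B, D♯, F♯, A♯); E5 is not a chord tone.
It is approached by step up from D♯5 and left by step down to D♯5.
Step away and step back to the same note — a neighbor tone (upper neighbor).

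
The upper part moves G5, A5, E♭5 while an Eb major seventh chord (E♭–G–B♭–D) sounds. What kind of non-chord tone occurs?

A5 is an escape tone.

The harmony at that moment is E♭ major seventh chord (E♭, G, B♭, D); A5 is not a chord tone.
It is approached by step up from G5 and left by leap down to E♭5.
Step in, leap out — an escape tone.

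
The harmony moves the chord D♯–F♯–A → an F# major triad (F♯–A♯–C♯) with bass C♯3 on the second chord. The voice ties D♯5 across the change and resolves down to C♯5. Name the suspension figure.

9–8 suspension.

At the second chord the bass is C♯3. The suspended D♯5 lies a ninth above the bass; after resolving down by step to C♯5, the interval above the bass becomes an octave.
Suspension figures are named by those two intervals: 9–8.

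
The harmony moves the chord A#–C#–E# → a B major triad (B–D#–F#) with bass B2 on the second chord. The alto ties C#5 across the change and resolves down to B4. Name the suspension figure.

9–8 suspension.

At the second chord the bass is B2. The suspended C#5 lies a ninth above the bass; after resolving down by step to B4, the interval above the bass becomes an octave.
Suspension figures are named by those two intervals: 9–8.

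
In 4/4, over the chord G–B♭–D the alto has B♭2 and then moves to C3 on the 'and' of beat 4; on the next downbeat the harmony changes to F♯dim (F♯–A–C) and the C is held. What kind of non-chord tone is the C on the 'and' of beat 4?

The harmony at that moment is G minor triad (G, B♭, D); C3 is not a chord tone.
It is approached by step up from B♭2 and then sustained as the same pitch into the next harmony.
Arriving early and becoming a chord tone when the harmony changes — an anticipation.

Anticipation.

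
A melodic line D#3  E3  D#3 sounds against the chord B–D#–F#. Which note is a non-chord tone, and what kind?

The harmony at that moment is B major triad (B, D#, F#); E3 is not a chord tone.
It is approached by step up from D#3 and left by step down to D#3.
Step away and step back to the same note — a neighbor tone (upper neighbor).

E3 is a neighbor tone.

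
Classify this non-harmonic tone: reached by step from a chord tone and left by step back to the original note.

Neighbor tone.

Approach: by step. Departure: by step in the opposite direction, back to the starting pitch.
Stepwise on both sides but reversing to return to the same chord tone — a neighbor tone. (Had it continued onward in the same direction it would be a passing tone instead.)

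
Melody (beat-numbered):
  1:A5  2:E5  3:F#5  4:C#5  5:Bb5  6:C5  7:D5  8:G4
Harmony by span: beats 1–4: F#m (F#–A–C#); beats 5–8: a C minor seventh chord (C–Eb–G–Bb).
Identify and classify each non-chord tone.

E5 (beat 2) — appoggiatura; D5 (beat 7) — escape tone.

The harmony at that moment is F# minor triad (F#, A, C#); E5 is not a chord tone.
It is approached by leap down from A5 and left by step up to F#5.
Leap in, step out — an appoggiatura.
The harmony at that moment is C minor seventh chord (C, Eb, G, Bb); D5 is not a chord tone.
It is approached by step up from C5 and left by leap down to G4.
Step in, leap out — an escape tone.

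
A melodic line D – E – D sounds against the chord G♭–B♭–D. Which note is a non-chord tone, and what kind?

E is a neighbor tone.

The harmony at that moment is G♭ augmented triad (G♭, B♭, D); E is not a chord tone.
It is approached by step up from D and left by step down to D.
Step away and step back to the same note — a neighbor tone (upper neighbor).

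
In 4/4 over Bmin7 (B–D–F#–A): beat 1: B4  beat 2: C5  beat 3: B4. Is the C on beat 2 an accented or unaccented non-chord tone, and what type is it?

The harmony at that moment is B minor seventh chord (B, D, F#, A); C5 is not a chord tone.
It is approached by step up from B4 and left by step down to B4.
Step away and step back to the same note — a neighbor tone (upper neighbor).
It falls on a weak beat, so it is unaccented.

Unaccented neighbor tone.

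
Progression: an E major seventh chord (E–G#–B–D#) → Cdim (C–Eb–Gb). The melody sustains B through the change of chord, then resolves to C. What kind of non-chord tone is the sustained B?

B is a retardation.

The harmony at that moment is C diminished triad (C, Eb, Gb); B is not a chord tone.
It is held over (the same pitch as the preceding B) and left by step up to C.
Held over from the previous chord and resolving up by step — a retardation.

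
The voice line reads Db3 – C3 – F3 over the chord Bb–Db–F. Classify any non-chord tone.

C3 is an escape tone.

The harmony at that moment is Bb minor triad (Bb, Db, F); C3 is not a chord tone.
It is approached by step down from Db3 and left by leap up to F3.
Step in, leap out — an escape tone.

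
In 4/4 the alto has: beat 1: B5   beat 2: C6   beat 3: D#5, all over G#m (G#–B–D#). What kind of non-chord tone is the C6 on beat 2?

Escape tone.

The harmony at that moment is G# minor triad (G#, B, D#); C6 is not a chord tone.
It is approached by step up from B5 and left by leap down to D#5.
Step in, leap out, on a weak beat — an escape tone.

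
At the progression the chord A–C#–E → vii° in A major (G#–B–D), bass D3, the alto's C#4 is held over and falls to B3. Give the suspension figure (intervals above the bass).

At the second chord the bass is D3. The suspended C#4 lies a seventh above the bass; after resolving down by step to B3, the interval above the bass becomes a sixth.
Suspension figures are named by those two intervals: 7–6.

7–6 suspension.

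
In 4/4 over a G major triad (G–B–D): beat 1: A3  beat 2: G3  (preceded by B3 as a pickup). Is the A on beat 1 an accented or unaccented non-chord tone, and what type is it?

Accented passing tone.

The harmony at that moment is G major triad (G, B, D); A3 is not a chord tone.
It is approached by step down from B3 and left by step down to G3.
Step in, step out in the same direction — a passing tone.
It falls on the downbeat, so it is accented.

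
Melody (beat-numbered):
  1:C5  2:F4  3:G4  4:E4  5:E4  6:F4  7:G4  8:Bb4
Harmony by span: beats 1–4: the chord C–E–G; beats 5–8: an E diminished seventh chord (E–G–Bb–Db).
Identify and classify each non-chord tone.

F4 (beat 2) — appoggiatura; F4 (beat 6) — passing tone.

The harmony at that moment is C major triad (C, E, G); F4 is not a chord tone.
It is approached by leap down from C5 and left by step up to G4.
Leap in, step out — an appoggiatura.
The harmony at that moment is E diminished seventh chord (E, G, Bb, Db); F4 is not a chord tone.
It is approached by step up from E4 and left by step up to G4.
Step in, step out in the same direction — a passing tone.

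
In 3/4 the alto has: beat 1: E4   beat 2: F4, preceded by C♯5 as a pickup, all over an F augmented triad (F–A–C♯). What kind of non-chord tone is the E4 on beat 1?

Appoggiatura.

The harmony at that moment is F augmented triad (F, A, C♯); E4 is not a chord tone.
It is approached by leap down from C♯5 and left by step up to F4.
Leap in, step out, metrically accented — an appoggiatura.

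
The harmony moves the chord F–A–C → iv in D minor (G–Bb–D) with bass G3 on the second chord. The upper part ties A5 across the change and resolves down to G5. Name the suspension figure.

9–8 suspension.

At the second chord the bass is G3. The suspended A5 lies a ninth above the bass; after resolving down by step to G5, the interval above the bass becomes an octave.
Suspension figures are named by those two intervals: 9–8.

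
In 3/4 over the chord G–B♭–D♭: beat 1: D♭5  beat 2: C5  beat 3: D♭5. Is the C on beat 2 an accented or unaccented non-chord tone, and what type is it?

Unaccented neighbor tone.

The harmony at that moment is G diminished triad (G, B♭, D♭); C5 is not a chord tone.
It is approached by step down from D♭5 and left by step up to D♭5.
Step away and step back to the same note — a neighbor tone (lower neighbor).
It falls on a weak beat, so it is unaccented.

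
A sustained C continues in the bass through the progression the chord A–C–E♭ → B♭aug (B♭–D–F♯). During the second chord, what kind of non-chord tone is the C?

Pedal tone (pedal point).

The harmony at that moment is B♭ augmented triad (B♭, D, F♯); C is not a chord tone.
It is held over (the same pitch as the preceding C) and then sustained as the same pitch into the next harmony.
Sustained through a change of harmony — a pedal tone.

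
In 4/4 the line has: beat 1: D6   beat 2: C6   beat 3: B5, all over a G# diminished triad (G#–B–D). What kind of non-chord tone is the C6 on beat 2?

The harmony at that moment is G# diminished triad (G#, B, D); C6 is not a chord tone.
It is approached by step down from D6 and left by step down to B5.
Step in, step out in the same direction — a passing tone.

Passing tone.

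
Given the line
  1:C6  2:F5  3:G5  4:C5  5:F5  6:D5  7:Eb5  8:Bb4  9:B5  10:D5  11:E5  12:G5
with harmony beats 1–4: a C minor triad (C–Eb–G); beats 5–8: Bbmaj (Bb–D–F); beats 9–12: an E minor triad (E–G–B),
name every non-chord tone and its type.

The harmony at that moment is C minor triad (C, Eb, G); F5 is not a chord tone.
It is approached by leap down from C6 and left by step up to G5.
Leap in, step out — an appoggiatura.
The harmony at that moment is Bb major triad (Bb, D, F); Eb5 is not a chord tone.
It is approached by step up from D5 and left by leap down to Bb4.
Step in, leap out — an escape tone.
The harmony at that moment is E minor triad (E, G, B); D5 is not a chord tone.
It is approached by leap down from B5 and left by step up to E5.
Leap in, step out — an appoggiatura.

F5 (beat 2) — appoggiatura; Eb5 (beat 7) — escape tone; D5 (beat 10) — appoggiatura.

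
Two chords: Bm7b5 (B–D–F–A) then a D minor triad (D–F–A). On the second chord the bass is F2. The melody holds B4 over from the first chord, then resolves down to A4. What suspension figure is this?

At the second chord the bass is F2. The suspended B4 lies a fourth above the bass; after resolving down by step to A4, the interval above the bass becomes a third.
Suspension figures are named by those two intervals: 4–3.

4–3 suspension.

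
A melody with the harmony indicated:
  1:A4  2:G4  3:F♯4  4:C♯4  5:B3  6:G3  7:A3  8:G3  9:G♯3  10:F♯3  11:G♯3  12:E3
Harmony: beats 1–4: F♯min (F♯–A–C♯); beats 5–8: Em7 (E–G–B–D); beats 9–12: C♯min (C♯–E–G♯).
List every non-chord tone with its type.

G4 (beat 2) — passing tone; A3 (beat 7) — neighbor tone; F♯3 (beat 10) — neighbor tone.

The harmony at that moment is F♯ minor triad (F♯, A, C♯); G4 is not a chord tone.
It is approached by step down from A4 and left by step down to F♯4.
Step in, step out in the same direction — a passing tone.
The harmony at that moment is E minor seventh chord (E, G, B, D); A3 is not a chord tone.
It is approached by step up from G3 and left by step down to G3.
Step away and step back to the same note — a neighbor tone (upper neighbor).
The harmony at that moment is C♯ minor triad (C♯, E, G♯); F♯3 is not a chord tone.
It is approached by step down from G♯3 and left by step up to G♯3.
Step away and step back to the same note — a neighbor tone (lower neighbor).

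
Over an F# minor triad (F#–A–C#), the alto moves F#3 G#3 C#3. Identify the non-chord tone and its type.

The harmony at that moment is F# minor triad (F#, A, C#); G#3 is not a chord tone.
It is approached by step up from F#3 and left by leap down to C#3.
Step in, leap out — an escape tone.

G#3 is an escape tone.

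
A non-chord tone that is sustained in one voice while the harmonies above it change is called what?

Approach: none. Departure: none — a single pitch is sustained while the chords change around it, passing through harmonies that do not contain it.
No melodic motion at all; the dissonance is created entirely by the moving harmonies against the stationary note — a pedal tone (pedal point).

Pedal tone.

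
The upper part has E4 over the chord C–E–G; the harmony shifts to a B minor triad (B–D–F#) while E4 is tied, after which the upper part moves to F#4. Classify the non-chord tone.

The harmony at that moment is B minor triad (B, D, F#); E4 is not a chord tone.
It is held over (the same pitch as the preceding E4) and left by step up to F#4.
Held over from the previous chord and resolving up by step — a retardation.

E4 is a retardation.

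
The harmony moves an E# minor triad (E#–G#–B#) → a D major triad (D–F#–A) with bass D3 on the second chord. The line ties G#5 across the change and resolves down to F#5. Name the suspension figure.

At the second chord the bass is D3. The suspended G#5 lies a fourth above the bass; after resolving down by step to F#5, the interval above the bass becomes a third.
Suspension figures are named by those two intervals: 4–3.

4–3 suspension.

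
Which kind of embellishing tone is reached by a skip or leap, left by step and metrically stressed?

Approach: by leap. Departure: by step. Metric position: strong.
Leap in, step out, in a metrically strong position — an appoggiatura. (It is the mirror image of the escape tone, which steps in and leaps out from a weak position.)

Appoggiatura.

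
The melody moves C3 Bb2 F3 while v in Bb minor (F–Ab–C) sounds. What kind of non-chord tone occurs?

The harmony at that moment is F minor triad (F, Ab, C); Bb2 is not a chord tone.
It is approached by step down from C3 and left by leap up to F3.
Step in, leap out — an escape tone.

Bb2 is an escape tone.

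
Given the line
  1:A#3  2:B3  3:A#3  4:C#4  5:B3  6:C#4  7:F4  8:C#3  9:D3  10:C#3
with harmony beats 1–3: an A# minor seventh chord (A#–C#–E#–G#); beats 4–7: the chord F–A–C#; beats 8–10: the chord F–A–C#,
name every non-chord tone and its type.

B3 (beat 2) — neighbor tone; B3 (beat 5) — neighbor tone; D3 (beat 9) — neighbor tone.

The harmony at that moment is A# minor seventh chord (A#, C#, E#, G#); B3 is not a chord tone.
It is approached by step up from A#3 and left by step down to A#3.
Step away and step back to the same note — a neighbor tone (upper neighbor).
The harmony at that moment is F augmented triad (F, A, C#); B3 is not a chord tone.
It is approached by step down from C#4 and left by step up to C#4.
Step away and step back to the same note — a neighbor tone (lower neighbor).
The harmony at that moment is F augmented triad (F, A, C#); D3 is not a chord tone.
It is approached by step up from C#3 and left by step down to C#3.
Step away and step back to the same note — a neighbor tone (upper neighbor).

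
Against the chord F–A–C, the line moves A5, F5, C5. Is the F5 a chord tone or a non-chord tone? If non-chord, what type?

F major triad contains F, A, C; F is the root, so it is a chord tone.

Chord tone (the root of F major triad).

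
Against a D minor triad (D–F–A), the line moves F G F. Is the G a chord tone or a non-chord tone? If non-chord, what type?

Non-chord tone — a neighbor tone.

The harmony at that moment is D minor triad (D, F, A); G is not a chord tone.
It is approached by step up from F and left by step down to F.
Step away and step back to the same note — a neighbor tone (upper neighbor).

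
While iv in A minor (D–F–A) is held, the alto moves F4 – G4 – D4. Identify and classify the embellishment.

The harmony at that moment is D minor triad (D, F, A); G4 is not a chord tone.
It is approached by step up from F4 and left by leap down to D4.
Step in, leap out — an escape tone.

G4 is an escape tone.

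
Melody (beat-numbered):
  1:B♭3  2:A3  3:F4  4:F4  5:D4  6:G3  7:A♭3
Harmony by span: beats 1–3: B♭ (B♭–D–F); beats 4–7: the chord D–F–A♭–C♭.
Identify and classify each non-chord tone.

The harmony at that moment is B♭ major triad (B♭, D, F); A3 is not a chord tone.
It is approached by step down from B♭3 and left by leap up to F4.
Step in, leap out — an escape tone.
The harmony at that moment is D diminished seventh chord (D, F, A♭, C♭); G3 is not a chord tone.
It is approached by leap down from D4 and left by step up to A♭3.
Leap in, step out — an appoggiatura.

A3 (beat 2) — escape tone; G3 (beat 6) — appoggiatura.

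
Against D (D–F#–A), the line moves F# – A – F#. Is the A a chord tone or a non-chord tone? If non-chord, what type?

D major triad contains D, F#, A; A is the fifth, so it is a chord tone.

Chord tone (the fifth of D major triad).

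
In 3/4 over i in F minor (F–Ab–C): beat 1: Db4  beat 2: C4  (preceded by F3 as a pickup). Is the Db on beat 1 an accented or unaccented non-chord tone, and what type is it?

Accented appoggiatura.

The harmony at that moment is F minor triad (F, Ab, C); Db4 is not a chord tone.
It is approached by leap up from F3 and left by step down to C4.
Leap in, step out — an appoggiatura.
It falls on the downbeat, so it is accented.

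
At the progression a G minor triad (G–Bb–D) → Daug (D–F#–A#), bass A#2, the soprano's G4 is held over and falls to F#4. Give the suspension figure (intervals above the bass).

At the second chord the bass is A#2. The suspended G4 lies a seventh above the bass; after resolving down by step to F#4, the interval above the bass becomes a sixth.
Suspension figures are named by those two intervals: 7–6.

7–6 suspension.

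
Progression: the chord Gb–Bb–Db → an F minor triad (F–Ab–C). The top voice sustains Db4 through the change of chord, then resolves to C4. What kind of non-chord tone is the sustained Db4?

Db4 is a suspension.

The harmony at that moment is F minor triad (F, Ab, C); Db4 is not a chord tone.
It is held over (the same pitch as the preceding Db4) and left by step down to C4.
Held over from the previous chord and resolving down by step — a suspension.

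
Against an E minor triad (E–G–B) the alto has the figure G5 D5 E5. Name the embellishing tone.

The harmony at that moment is E minor triad (E, G, B); D5 is not a chord tone.
It is approached by leap down from G5 and left by step up to E5.
Leap in, step out — an appoggiatura.

D5 is an appoggiatura.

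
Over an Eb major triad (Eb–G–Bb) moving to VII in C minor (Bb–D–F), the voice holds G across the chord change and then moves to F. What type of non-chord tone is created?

G is a suspension.

The harmony at that moment is Bb major triad (Bb, D, F); G is not a chord tone.
It is held over (the same pitch as the preceding G) and left by step down to F.
Held over from the previous chord and resolving down by step — a suspension.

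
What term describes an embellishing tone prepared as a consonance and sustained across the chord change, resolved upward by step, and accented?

Retardation.

Approach: by preparation — the pitch is first a chord tone, then held (tied or repeated) while the harmony changes under it. Departure: up by step. Metric position: strong.
A prepared dissonance that resolves upward by step — a retardation. (The same figure resolving downward would be a suspension.)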